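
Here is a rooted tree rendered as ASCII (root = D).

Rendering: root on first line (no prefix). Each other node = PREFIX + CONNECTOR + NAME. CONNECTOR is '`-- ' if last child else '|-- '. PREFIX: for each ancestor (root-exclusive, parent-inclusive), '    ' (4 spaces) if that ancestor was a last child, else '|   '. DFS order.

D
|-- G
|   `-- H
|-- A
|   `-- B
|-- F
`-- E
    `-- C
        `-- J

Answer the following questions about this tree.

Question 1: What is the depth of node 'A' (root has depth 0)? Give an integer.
Path from root to A: D -> A
Depth = number of edges = 1

Answer: 1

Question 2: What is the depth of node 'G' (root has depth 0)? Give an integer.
Answer: 1

Derivation:
Path from root to G: D -> G
Depth = number of edges = 1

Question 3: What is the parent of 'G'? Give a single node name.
Answer: D

Derivation:
Scan adjacency: G appears as child of D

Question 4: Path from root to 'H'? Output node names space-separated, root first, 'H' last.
Answer: D G H

Derivation:
Walk down from root: D -> G -> H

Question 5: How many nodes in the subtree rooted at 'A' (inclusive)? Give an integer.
Answer: 2

Derivation:
Subtree rooted at A contains: A, B
Count = 2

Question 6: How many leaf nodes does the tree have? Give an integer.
Answer: 4

Derivation:
Leaves (nodes with no children): B, F, H, J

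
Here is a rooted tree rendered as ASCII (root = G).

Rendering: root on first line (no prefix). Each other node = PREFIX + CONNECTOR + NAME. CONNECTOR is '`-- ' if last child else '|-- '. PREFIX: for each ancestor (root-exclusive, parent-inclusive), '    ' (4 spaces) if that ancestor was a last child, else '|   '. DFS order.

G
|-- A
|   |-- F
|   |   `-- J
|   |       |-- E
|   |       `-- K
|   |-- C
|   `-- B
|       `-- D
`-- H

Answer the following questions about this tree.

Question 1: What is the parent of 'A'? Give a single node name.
Scan adjacency: A appears as child of G

Answer: G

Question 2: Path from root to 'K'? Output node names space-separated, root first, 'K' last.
Answer: G A F J K

Derivation:
Walk down from root: G -> A -> F -> J -> K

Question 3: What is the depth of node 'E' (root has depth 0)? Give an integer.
Answer: 4

Derivation:
Path from root to E: G -> A -> F -> J -> E
Depth = number of edges = 4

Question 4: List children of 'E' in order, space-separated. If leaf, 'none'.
Node E's children (from adjacency): (leaf)

Answer: none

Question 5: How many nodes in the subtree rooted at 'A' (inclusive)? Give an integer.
Subtree rooted at A contains: A, B, C, D, E, F, J, K
Count = 8

Answer: 8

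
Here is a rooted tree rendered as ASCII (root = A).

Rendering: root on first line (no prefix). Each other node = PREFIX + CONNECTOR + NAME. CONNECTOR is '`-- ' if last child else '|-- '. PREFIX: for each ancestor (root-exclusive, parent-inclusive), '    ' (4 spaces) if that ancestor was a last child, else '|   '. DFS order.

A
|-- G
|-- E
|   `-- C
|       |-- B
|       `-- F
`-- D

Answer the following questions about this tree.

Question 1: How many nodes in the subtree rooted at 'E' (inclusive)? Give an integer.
Answer: 4

Derivation:
Subtree rooted at E contains: B, C, E, F
Count = 4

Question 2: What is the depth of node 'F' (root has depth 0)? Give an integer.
Answer: 3

Derivation:
Path from root to F: A -> E -> C -> F
Depth = number of edges = 3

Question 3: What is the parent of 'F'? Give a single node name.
Scan adjacency: F appears as child of C

Answer: C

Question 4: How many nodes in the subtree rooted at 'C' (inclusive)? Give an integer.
Answer: 3

Derivation:
Subtree rooted at C contains: B, C, F
Count = 3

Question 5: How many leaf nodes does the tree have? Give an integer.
Leaves (nodes with no children): B, D, F, G

Answer: 4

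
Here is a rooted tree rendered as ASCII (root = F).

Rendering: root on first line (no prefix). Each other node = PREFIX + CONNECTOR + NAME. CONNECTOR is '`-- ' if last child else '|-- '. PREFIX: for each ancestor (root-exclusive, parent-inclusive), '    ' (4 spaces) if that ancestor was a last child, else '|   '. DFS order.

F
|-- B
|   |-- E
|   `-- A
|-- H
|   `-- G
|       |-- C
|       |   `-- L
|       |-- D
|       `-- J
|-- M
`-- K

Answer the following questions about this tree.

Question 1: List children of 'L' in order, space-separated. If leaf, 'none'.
Answer: none

Derivation:
Node L's children (from adjacency): (leaf)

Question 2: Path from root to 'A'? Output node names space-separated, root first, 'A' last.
Walk down from root: F -> B -> A

Answer: F B A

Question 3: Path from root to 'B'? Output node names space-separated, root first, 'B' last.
Answer: F B

Derivation:
Walk down from root: F -> B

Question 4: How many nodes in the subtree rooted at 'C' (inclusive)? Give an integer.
Answer: 2

Derivation:
Subtree rooted at C contains: C, L
Count = 2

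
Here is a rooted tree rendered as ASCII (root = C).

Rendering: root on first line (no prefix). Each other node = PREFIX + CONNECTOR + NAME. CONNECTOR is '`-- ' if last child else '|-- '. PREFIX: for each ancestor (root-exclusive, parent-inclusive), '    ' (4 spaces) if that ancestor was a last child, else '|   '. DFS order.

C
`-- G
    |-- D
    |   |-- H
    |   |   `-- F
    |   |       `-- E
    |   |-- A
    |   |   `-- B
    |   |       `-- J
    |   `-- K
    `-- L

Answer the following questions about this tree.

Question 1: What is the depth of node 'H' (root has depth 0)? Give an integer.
Answer: 3

Derivation:
Path from root to H: C -> G -> D -> H
Depth = number of edges = 3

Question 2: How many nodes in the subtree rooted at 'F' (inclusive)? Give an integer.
Answer: 2

Derivation:
Subtree rooted at F contains: E, F
Count = 2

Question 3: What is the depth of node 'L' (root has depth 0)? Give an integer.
Path from root to L: C -> G -> L
Depth = number of edges = 2

Answer: 2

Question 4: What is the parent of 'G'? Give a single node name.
Answer: C

Derivation:
Scan adjacency: G appears as child of C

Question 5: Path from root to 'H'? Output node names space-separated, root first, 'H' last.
Walk down from root: C -> G -> D -> H

Answer: C G D H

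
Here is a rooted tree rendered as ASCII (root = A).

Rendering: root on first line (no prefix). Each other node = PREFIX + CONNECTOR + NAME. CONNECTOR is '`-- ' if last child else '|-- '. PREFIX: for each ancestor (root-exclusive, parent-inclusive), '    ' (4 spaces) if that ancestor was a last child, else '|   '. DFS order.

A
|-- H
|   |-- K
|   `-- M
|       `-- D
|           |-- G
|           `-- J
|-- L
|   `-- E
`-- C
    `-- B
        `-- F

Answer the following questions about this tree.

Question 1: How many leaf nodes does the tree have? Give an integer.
Answer: 5

Derivation:
Leaves (nodes with no children): E, F, G, J, K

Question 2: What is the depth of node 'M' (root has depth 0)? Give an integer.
Path from root to M: A -> H -> M
Depth = number of edges = 2

Answer: 2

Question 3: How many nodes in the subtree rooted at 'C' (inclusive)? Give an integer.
Answer: 3

Derivation:
Subtree rooted at C contains: B, C, F
Count = 3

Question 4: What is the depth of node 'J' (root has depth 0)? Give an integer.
Answer: 4

Derivation:
Path from root to J: A -> H -> M -> D -> J
Depth = number of edges = 4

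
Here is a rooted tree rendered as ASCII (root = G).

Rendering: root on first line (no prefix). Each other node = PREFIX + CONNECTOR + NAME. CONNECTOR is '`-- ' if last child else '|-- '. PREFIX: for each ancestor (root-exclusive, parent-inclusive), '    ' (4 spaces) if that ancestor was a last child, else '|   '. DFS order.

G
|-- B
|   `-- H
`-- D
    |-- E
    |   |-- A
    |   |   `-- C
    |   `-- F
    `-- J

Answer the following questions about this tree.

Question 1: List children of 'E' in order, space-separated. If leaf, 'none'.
Answer: A F

Derivation:
Node E's children (from adjacency): A, F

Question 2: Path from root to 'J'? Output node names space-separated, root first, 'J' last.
Walk down from root: G -> D -> J

Answer: G D J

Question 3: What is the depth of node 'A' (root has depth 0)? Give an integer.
Path from root to A: G -> D -> E -> A
Depth = number of edges = 3

Answer: 3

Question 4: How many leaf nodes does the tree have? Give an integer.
Leaves (nodes with no children): C, F, H, J

Answer: 4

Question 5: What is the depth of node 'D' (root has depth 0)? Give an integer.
Answer: 1

Derivation:
Path from root to D: G -> D
Depth = number of edges = 1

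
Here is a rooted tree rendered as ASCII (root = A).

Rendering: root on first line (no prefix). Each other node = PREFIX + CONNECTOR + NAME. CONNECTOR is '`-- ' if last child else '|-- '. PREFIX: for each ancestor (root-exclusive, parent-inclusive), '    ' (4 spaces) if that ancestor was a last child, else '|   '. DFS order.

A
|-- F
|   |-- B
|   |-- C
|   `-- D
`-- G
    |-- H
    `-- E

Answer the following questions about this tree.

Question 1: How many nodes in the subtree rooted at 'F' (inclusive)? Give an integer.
Subtree rooted at F contains: B, C, D, F
Count = 4

Answer: 4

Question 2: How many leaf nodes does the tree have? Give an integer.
Leaves (nodes with no children): B, C, D, E, H

Answer: 5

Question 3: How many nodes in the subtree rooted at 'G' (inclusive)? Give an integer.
Answer: 3

Derivation:
Subtree rooted at G contains: E, G, H
Count = 3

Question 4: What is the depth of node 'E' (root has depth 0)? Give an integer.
Answer: 2

Derivation:
Path from root to E: A -> G -> E
Depth = number of edges = 2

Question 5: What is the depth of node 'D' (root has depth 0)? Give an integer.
Path from root to D: A -> F -> D
Depth = number of edges = 2

Answer: 2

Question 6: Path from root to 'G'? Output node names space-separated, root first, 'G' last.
Walk down from root: A -> G

Answer: A G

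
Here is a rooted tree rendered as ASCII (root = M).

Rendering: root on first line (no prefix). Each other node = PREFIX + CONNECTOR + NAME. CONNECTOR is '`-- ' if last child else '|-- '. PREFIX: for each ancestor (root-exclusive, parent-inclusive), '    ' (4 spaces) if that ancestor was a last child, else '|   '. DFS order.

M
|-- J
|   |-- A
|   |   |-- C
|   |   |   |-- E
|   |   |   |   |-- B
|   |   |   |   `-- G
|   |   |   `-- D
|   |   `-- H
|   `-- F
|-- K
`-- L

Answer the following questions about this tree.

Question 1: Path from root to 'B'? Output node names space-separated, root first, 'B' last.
Answer: M J A C E B

Derivation:
Walk down from root: M -> J -> A -> C -> E -> B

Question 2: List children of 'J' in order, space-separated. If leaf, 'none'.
Node J's children (from adjacency): A, F

Answer: A F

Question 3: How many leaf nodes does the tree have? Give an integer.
Leaves (nodes with no children): B, D, F, G, H, K, L

Answer: 7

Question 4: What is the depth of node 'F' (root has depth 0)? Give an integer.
Path from root to F: M -> J -> F
Depth = number of edges = 2

Answer: 2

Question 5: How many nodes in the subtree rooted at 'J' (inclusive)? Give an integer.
Answer: 9

Derivation:
Subtree rooted at J contains: A, B, C, D, E, F, G, H, J
Count = 9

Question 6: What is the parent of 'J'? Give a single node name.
Scan adjacency: J appears as child of M

Answer: M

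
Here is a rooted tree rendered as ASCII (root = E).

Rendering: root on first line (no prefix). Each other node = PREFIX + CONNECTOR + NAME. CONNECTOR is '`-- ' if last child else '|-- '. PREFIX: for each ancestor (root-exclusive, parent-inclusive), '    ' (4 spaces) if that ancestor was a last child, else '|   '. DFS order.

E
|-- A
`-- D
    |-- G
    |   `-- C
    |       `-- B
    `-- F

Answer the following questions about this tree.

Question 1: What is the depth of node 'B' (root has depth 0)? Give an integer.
Path from root to B: E -> D -> G -> C -> B
Depth = number of edges = 4

Answer: 4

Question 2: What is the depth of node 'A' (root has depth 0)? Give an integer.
Path from root to A: E -> A
Depth = number of edges = 1

Answer: 1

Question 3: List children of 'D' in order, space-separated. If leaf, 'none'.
Node D's children (from adjacency): G, F

Answer: G F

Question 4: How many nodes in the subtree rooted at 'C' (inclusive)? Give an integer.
Subtree rooted at C contains: B, C
Count = 2

Answer: 2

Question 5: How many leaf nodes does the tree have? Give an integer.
Answer: 3

Derivation:
Leaves (nodes with no children): A, B, F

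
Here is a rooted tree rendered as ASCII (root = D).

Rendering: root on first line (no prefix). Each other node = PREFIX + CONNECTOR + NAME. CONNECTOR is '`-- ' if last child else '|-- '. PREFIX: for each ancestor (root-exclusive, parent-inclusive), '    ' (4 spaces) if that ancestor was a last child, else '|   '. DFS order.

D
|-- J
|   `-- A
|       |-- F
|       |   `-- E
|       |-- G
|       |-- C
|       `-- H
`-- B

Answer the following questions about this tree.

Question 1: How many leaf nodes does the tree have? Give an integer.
Answer: 5

Derivation:
Leaves (nodes with no children): B, C, E, G, H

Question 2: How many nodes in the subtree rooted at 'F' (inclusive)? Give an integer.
Answer: 2

Derivation:
Subtree rooted at F contains: E, F
Count = 2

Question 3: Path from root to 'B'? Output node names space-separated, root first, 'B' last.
Walk down from root: D -> B

Answer: D B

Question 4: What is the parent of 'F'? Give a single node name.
Answer: A

Derivation:
Scan adjacency: F appears as child of A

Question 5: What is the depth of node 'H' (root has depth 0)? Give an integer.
Answer: 3

Derivation:
Path from root to H: D -> J -> A -> H
Depth = number of edges = 3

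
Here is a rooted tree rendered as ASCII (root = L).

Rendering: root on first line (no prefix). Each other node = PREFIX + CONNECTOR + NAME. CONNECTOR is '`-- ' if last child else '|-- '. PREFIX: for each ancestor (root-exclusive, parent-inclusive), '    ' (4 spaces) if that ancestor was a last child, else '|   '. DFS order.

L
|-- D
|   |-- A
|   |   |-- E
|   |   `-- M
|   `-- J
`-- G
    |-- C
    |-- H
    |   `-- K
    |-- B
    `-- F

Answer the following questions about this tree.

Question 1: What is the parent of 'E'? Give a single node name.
Answer: A

Derivation:
Scan adjacency: E appears as child of A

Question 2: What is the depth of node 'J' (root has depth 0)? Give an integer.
Path from root to J: L -> D -> J
Depth = number of edges = 2

Answer: 2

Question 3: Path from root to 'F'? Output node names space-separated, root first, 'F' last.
Walk down from root: L -> G -> F

Answer: L G F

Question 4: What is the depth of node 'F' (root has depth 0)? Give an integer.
Path from root to F: L -> G -> F
Depth = number of edges = 2

Answer: 2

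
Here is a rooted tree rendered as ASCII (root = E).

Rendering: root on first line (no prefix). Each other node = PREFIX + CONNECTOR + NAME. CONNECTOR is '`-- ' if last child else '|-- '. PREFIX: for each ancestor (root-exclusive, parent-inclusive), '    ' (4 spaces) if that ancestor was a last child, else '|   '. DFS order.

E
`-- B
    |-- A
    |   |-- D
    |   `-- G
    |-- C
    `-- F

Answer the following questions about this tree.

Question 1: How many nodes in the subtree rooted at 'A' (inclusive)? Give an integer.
Answer: 3

Derivation:
Subtree rooted at A contains: A, D, G
Count = 3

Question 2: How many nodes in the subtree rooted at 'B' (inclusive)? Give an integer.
Subtree rooted at B contains: A, B, C, D, F, G
Count = 6

Answer: 6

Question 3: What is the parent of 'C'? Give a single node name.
Scan adjacency: C appears as child of B

Answer: B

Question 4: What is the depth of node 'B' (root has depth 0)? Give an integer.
Answer: 1

Derivation:
Path from root to B: E -> B
Depth = number of edges = 1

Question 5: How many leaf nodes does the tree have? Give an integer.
Answer: 4

Derivation:
Leaves (nodes with no children): C, D, F, G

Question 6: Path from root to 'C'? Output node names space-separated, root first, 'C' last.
Walk down from root: E -> B -> C

Answer: E B C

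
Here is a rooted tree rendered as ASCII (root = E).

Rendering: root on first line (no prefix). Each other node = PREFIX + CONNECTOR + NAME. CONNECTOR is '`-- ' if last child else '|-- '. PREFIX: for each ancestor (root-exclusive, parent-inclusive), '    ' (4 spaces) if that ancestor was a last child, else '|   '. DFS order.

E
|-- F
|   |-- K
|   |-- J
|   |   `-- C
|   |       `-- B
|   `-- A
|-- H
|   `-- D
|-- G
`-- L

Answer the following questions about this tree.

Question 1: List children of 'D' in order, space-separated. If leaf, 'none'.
Node D's children (from adjacency): (leaf)

Answer: none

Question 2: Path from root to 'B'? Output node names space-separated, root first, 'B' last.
Walk down from root: E -> F -> J -> C -> B

Answer: E F J C B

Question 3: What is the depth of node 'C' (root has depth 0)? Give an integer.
Path from root to C: E -> F -> J -> C
Depth = number of edges = 3

Answer: 3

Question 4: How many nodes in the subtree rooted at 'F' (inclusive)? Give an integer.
Subtree rooted at F contains: A, B, C, F, J, K
Count = 6

Answer: 6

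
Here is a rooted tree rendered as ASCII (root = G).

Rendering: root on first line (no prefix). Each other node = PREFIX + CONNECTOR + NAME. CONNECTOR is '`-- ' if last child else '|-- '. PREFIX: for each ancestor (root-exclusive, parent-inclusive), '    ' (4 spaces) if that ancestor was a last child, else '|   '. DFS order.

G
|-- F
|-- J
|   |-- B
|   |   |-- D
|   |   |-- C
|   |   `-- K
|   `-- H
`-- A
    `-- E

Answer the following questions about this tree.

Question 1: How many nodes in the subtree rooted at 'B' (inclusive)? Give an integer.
Subtree rooted at B contains: B, C, D, K
Count = 4

Answer: 4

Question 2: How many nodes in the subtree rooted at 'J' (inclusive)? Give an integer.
Subtree rooted at J contains: B, C, D, H, J, K
Count = 6

Answer: 6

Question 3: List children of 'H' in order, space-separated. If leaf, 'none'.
Answer: none

Derivation:
Node H's children (from adjacency): (leaf)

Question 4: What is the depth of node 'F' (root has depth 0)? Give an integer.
Answer: 1

Derivation:
Path from root to F: G -> F
Depth = number of edges = 1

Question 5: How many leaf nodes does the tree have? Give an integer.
Leaves (nodes with no children): C, D, E, F, H, K

Answer: 6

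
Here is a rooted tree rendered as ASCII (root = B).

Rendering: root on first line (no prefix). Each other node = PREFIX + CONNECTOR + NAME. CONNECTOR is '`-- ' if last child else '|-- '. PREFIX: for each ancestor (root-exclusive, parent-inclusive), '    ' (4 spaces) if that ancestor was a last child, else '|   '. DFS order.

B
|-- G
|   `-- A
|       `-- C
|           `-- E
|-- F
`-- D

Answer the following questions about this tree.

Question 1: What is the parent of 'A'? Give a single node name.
Answer: G

Derivation:
Scan adjacency: A appears as child of G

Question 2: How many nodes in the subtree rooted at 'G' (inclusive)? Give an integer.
Subtree rooted at G contains: A, C, E, G
Count = 4

Answer: 4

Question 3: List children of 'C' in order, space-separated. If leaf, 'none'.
Node C's children (from adjacency): E

Answer: E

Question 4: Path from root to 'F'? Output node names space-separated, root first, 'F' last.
Walk down from root: B -> F

Answer: B F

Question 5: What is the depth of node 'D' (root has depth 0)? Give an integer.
Path from root to D: B -> D
Depth = number of edges = 1

Answer: 1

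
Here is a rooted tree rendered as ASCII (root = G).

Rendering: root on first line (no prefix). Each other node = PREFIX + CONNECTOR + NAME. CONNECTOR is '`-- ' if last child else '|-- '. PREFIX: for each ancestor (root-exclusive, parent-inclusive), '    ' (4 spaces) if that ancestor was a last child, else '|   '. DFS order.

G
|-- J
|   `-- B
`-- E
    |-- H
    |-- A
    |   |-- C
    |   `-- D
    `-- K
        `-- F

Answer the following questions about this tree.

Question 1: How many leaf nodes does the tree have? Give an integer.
Leaves (nodes with no children): B, C, D, F, H

Answer: 5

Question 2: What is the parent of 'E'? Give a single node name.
Answer: G

Derivation:
Scan adjacency: E appears as child of G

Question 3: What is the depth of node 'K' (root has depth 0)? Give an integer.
Answer: 2

Derivation:
Path from root to K: G -> E -> K
Depth = number of edges = 2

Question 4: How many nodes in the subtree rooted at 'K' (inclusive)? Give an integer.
Answer: 2

Derivation:
Subtree rooted at K contains: F, K
Count = 2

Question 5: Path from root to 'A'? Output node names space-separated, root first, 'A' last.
Answer: G E A

Derivation:
Walk down from root: G -> E -> A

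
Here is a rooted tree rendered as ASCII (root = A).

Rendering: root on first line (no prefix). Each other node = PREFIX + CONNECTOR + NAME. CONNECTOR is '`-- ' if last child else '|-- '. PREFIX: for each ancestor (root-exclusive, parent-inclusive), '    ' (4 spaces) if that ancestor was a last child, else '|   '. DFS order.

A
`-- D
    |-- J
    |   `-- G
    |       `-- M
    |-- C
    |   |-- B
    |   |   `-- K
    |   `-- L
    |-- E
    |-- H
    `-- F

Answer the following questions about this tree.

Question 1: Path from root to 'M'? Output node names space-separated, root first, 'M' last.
Walk down from root: A -> D -> J -> G -> M

Answer: A D J G M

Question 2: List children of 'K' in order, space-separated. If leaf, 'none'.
Answer: none

Derivation:
Node K's children (from adjacency): (leaf)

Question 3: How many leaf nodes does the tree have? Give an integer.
Answer: 6

Derivation:
Leaves (nodes with no children): E, F, H, K, L, M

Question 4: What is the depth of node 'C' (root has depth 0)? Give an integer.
Answer: 2

Derivation:
Path from root to C: A -> D -> C
Depth = number of edges = 2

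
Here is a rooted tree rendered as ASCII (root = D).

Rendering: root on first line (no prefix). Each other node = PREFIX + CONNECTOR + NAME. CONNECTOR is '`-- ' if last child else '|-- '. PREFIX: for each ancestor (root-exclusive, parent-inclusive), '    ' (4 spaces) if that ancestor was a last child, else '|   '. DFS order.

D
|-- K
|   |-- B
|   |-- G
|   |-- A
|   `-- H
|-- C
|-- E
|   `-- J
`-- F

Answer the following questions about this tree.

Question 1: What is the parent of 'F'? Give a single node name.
Scan adjacency: F appears as child of D

Answer: D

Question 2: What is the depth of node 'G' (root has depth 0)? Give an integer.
Path from root to G: D -> K -> G
Depth = number of edges = 2

Answer: 2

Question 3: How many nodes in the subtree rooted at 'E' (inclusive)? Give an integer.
Subtree rooted at E contains: E, J
Count = 2

Answer: 2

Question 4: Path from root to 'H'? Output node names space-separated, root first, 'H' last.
Walk down from root: D -> K -> H

Answer: D K H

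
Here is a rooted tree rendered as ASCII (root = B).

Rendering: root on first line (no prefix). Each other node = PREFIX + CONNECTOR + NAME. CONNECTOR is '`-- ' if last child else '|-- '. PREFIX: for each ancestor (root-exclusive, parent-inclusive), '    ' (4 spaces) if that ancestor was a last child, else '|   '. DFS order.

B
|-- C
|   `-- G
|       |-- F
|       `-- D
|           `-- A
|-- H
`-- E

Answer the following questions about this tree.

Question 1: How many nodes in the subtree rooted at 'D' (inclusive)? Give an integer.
Answer: 2

Derivation:
Subtree rooted at D contains: A, D
Count = 2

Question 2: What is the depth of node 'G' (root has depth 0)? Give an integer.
Path from root to G: B -> C -> G
Depth = number of edges = 2

Answer: 2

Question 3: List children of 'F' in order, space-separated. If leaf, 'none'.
Answer: none

Derivation:
Node F's children (from adjacency): (leaf)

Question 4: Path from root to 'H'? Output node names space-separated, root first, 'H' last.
Walk down from root: B -> H

Answer: B H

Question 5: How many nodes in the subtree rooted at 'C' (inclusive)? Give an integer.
Subtree rooted at C contains: A, C, D, F, G
Count = 5

Answer: 5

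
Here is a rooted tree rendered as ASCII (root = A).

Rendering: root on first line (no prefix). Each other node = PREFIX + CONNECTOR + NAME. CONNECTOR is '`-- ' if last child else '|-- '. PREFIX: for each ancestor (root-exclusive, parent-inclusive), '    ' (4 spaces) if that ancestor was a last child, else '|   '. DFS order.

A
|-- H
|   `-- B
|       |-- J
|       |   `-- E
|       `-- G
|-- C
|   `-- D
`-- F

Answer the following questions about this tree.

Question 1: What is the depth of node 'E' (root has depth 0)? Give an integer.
Answer: 4

Derivation:
Path from root to E: A -> H -> B -> J -> E
Depth = number of edges = 4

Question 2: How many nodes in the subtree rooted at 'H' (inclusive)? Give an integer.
Answer: 5

Derivation:
Subtree rooted at H contains: B, E, G, H, J
Count = 5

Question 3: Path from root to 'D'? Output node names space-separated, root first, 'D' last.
Walk down from root: A -> C -> D

Answer: A C D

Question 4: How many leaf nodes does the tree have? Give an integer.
Leaves (nodes with no children): D, E, F, G

Answer: 4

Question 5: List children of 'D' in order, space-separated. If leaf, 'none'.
Node D's children (from adjacency): (leaf)

Answer: none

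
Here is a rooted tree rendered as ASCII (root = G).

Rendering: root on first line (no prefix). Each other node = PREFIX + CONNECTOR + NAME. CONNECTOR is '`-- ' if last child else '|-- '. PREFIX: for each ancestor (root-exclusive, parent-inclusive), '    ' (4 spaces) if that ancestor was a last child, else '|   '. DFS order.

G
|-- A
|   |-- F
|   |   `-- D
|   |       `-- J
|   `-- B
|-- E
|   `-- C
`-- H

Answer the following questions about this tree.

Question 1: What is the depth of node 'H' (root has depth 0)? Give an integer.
Answer: 1

Derivation:
Path from root to H: G -> H
Depth = number of edges = 1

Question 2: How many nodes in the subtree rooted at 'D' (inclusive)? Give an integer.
Answer: 2

Derivation:
Subtree rooted at D contains: D, J
Count = 2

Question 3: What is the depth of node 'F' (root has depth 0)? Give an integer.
Answer: 2

Derivation:
Path from root to F: G -> A -> F
Depth = number of edges = 2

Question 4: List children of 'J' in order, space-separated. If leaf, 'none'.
Node J's children (from adjacency): (leaf)

Answer: none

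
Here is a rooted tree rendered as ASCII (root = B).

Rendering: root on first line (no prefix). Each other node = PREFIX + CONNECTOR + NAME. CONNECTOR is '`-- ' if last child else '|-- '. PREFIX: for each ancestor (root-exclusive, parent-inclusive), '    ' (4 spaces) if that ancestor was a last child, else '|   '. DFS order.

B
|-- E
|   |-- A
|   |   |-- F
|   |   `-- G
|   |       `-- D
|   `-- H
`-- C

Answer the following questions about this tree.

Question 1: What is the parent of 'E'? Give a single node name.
Scan adjacency: E appears as child of B

Answer: B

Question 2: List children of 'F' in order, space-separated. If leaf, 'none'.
Answer: none

Derivation:
Node F's children (from adjacency): (leaf)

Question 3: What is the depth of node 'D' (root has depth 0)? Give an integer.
Answer: 4

Derivation:
Path from root to D: B -> E -> A -> G -> D
Depth = number of edges = 4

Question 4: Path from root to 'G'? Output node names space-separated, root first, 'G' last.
Answer: B E A G

Derivation:
Walk down from root: B -> E -> A -> G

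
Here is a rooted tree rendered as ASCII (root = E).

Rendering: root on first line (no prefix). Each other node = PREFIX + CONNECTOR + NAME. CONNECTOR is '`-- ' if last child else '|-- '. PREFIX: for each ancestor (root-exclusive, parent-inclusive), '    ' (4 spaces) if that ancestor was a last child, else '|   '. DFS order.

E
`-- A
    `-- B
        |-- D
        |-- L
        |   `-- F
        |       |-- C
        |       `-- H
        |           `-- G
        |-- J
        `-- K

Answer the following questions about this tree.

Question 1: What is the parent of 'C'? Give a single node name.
Scan adjacency: C appears as child of F

Answer: F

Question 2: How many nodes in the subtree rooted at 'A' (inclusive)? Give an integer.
Subtree rooted at A contains: A, B, C, D, F, G, H, J, K, L
Count = 10

Answer: 10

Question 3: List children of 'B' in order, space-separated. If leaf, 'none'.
Answer: D L J K

Derivation:
Node B's children (from adjacency): D, L, J, K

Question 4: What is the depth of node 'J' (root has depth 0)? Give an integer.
Answer: 3

Derivation:
Path from root to J: E -> A -> B -> J
Depth = number of edges = 3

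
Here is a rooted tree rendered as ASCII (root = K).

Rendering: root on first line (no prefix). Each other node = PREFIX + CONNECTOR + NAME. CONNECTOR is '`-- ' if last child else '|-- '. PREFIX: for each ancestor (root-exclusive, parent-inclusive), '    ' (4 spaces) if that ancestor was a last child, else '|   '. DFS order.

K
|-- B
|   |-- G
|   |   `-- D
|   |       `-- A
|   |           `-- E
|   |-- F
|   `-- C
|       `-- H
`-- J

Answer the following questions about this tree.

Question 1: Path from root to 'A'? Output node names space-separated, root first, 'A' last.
Answer: K B G D A

Derivation:
Walk down from root: K -> B -> G -> D -> A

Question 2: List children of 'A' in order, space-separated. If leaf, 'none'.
Answer: E

Derivation:
Node A's children (from adjacency): E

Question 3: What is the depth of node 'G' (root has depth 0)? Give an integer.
Path from root to G: K -> B -> G
Depth = number of edges = 2

Answer: 2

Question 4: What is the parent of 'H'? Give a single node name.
Answer: C

Derivation:
Scan adjacency: H appears as child of C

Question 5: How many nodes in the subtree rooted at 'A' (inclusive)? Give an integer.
Subtree rooted at A contains: A, E
Count = 2

Answer: 2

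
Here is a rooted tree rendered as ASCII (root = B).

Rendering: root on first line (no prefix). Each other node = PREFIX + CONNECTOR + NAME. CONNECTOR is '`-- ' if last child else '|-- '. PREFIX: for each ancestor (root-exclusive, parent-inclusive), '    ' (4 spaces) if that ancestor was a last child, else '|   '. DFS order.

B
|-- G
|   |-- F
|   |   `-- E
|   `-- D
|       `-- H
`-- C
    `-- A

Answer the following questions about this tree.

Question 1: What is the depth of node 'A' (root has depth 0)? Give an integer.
Answer: 2

Derivation:
Path from root to A: B -> C -> A
Depth = number of edges = 2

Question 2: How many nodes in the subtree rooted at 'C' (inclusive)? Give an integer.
Subtree rooted at C contains: A, C
Count = 2

Answer: 2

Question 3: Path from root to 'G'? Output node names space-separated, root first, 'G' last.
Answer: B G

Derivation:
Walk down from root: B -> G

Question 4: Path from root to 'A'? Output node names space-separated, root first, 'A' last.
Answer: B C A

Derivation:
Walk down from root: B -> C -> A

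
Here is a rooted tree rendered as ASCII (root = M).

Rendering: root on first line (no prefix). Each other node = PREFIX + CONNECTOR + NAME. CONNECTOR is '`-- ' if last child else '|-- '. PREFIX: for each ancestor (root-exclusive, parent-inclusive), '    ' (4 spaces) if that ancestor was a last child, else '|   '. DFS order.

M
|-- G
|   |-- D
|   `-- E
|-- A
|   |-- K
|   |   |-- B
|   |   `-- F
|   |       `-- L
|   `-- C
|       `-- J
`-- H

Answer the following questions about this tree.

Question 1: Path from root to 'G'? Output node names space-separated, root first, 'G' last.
Walk down from root: M -> G

Answer: M G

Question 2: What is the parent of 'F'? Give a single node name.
Answer: K

Derivation:
Scan adjacency: F appears as child of K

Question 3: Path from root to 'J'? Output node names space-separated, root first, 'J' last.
Walk down from root: M -> A -> C -> J

Answer: M A C J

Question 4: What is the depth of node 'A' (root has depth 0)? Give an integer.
Answer: 1

Derivation:
Path from root to A: M -> A
Depth = number of edges = 1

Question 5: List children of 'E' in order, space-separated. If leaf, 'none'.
Node E's children (from adjacency): (leaf)

Answer: none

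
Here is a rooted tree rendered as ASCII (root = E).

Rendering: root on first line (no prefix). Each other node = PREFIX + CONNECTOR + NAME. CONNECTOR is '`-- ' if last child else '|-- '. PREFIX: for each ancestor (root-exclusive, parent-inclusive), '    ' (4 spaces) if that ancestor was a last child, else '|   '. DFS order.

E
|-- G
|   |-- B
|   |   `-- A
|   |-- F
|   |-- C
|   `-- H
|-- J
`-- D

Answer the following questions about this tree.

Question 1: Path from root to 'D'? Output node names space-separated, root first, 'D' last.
Walk down from root: E -> D

Answer: E D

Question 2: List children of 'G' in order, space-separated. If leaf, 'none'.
Answer: B F C H

Derivation:
Node G's children (from adjacency): B, F, C, H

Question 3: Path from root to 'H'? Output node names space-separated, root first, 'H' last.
Answer: E G H

Derivation:
Walk down from root: E -> G -> H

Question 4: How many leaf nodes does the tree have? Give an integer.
Answer: 6

Derivation:
Leaves (nodes with no children): A, C, D, F, H, J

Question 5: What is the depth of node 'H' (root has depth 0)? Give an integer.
Path from root to H: E -> G -> H
Depth = number of edges = 2

Answer: 2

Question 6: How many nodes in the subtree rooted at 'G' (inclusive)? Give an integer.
Answer: 6

Derivation:
Subtree rooted at G contains: A, B, C, F, G, H
Count = 6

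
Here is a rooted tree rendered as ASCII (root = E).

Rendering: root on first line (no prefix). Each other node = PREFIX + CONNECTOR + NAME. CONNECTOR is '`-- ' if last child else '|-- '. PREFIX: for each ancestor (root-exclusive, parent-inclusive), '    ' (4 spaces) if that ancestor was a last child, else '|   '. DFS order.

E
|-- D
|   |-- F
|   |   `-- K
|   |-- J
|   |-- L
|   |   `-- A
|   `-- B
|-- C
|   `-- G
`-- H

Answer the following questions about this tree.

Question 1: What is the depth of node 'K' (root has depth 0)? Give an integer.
Answer: 3

Derivation:
Path from root to K: E -> D -> F -> K
Depth = number of edges = 3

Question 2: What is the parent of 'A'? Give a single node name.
Scan adjacency: A appears as child of L

Answer: L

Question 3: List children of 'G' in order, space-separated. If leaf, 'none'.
Answer: none

Derivation:
Node G's children (from adjacency): (leaf)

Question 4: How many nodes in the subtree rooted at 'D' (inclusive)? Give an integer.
Answer: 7

Derivation:
Subtree rooted at D contains: A, B, D, F, J, K, L
Count = 7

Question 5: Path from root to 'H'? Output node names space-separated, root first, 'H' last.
Answer: E H

Derivation:
Walk down from root: E -> H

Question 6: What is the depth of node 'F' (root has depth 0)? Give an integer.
Path from root to F: E -> D -> F
Depth = number of edges = 2

Answer: 2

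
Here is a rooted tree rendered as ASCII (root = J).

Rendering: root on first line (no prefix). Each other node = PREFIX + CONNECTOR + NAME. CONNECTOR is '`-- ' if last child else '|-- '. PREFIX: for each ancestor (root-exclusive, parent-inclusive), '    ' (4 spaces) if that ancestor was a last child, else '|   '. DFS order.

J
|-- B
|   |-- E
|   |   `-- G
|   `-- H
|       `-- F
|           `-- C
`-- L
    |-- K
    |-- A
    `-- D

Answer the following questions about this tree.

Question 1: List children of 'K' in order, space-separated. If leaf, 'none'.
Node K's children (from adjacency): (leaf)

Answer: none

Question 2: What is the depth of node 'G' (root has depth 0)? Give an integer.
Path from root to G: J -> B -> E -> G
Depth = number of edges = 3

Answer: 3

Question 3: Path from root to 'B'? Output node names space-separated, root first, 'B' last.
Answer: J B

Derivation:
Walk down from root: J -> B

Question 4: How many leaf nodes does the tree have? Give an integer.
Leaves (nodes with no children): A, C, D, G, K

Answer: 5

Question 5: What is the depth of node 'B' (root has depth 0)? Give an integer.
Path from root to B: J -> B
Depth = number of edges = 1

Answer: 1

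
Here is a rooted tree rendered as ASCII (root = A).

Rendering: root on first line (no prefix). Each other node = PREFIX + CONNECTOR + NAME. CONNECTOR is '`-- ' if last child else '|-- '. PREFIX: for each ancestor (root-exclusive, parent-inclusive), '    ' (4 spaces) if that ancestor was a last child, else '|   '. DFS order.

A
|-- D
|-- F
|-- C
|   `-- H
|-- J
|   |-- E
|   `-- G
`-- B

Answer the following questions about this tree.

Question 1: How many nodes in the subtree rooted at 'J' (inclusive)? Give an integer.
Answer: 3

Derivation:
Subtree rooted at J contains: E, G, J
Count = 3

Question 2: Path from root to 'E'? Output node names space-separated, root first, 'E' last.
Answer: A J E

Derivation:
Walk down from root: A -> J -> E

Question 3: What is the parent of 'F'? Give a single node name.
Scan adjacency: F appears as child of A

Answer: A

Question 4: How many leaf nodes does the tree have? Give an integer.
Leaves (nodes with no children): B, D, E, F, G, H

Answer: 6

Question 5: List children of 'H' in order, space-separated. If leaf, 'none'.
Answer: none

Derivation:
Node H's children (from adjacency): (leaf)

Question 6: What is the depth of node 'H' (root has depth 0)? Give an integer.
Answer: 2

Derivation:
Path from root to H: A -> C -> H
Depth = number of edges = 2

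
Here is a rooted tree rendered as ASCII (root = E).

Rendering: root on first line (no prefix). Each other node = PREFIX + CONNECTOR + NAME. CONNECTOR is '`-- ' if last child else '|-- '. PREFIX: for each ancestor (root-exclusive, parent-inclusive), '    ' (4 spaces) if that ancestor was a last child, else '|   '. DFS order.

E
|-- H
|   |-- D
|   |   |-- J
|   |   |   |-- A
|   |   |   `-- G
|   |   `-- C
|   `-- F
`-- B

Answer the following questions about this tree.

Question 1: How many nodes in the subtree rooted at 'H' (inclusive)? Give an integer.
Subtree rooted at H contains: A, C, D, F, G, H, J
Count = 7

Answer: 7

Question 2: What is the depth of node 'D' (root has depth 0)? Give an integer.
Answer: 2

Derivation:
Path from root to D: E -> H -> D
Depth = number of edges = 2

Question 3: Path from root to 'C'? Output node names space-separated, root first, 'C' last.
Answer: E H D C

Derivation:
Walk down from root: E -> H -> D -> C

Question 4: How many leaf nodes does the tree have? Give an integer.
Leaves (nodes with no children): A, B, C, F, G

Answer: 5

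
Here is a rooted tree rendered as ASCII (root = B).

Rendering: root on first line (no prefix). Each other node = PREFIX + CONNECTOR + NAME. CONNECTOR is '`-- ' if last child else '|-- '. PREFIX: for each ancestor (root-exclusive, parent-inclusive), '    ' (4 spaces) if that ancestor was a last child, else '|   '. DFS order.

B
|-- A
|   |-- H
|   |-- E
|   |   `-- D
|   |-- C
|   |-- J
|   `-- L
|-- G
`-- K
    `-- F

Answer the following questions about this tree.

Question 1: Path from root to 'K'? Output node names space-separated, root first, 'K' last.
Walk down from root: B -> K

Answer: B K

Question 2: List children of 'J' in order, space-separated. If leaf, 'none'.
Node J's children (from adjacency): (leaf)

Answer: none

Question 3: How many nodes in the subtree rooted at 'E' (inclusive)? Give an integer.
Subtree rooted at E contains: D, E
Count = 2

Answer: 2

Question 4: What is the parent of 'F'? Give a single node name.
Answer: K

Derivation:
Scan adjacency: F appears as child of K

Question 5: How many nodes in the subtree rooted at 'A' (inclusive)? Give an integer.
Subtree rooted at A contains: A, C, D, E, H, J, L
Count = 7

Answer: 7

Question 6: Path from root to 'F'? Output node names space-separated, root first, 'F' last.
Answer: B K F

Derivation:
Walk down from root: B -> K -> F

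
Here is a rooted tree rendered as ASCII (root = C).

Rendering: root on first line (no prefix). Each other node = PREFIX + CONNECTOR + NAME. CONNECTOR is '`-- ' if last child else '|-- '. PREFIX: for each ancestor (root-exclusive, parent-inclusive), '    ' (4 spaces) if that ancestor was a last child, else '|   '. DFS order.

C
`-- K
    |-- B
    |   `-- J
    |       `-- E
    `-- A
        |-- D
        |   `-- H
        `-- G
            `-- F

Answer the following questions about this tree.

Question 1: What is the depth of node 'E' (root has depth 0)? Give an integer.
Path from root to E: C -> K -> B -> J -> E
Depth = number of edges = 4

Answer: 4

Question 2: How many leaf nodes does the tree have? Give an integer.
Leaves (nodes with no children): E, F, H

Answer: 3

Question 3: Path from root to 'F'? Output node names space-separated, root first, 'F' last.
Answer: C K A G F

Derivation:
Walk down from root: C -> K -> A -> G -> F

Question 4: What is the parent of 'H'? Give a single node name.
Scan adjacency: H appears as child of D

Answer: D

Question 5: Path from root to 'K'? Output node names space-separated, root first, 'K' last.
Answer: C K

Derivation:
Walk down from root: C -> K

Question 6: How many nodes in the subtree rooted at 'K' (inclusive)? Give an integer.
Answer: 9

Derivation:
Subtree rooted at K contains: A, B, D, E, F, G, H, J, K
Count = 9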